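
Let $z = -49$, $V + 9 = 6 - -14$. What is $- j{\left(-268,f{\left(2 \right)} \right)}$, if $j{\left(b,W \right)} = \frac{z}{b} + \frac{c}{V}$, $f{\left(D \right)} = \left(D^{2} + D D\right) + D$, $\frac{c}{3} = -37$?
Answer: $\frac{29209}{2948} \approx 9.9081$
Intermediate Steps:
$c = -111$ ($c = 3 \left(-37\right) = -111$)
$V = 11$ ($V = -9 + \left(6 - -14\right) = -9 + \left(6 + 14\right) = -9 + 20 = 11$)
$f{\left(D \right)} = D + 2 D^{2}$ ($f{\left(D \right)} = \left(D^{2} + D^{2}\right) + D = 2 D^{2} + D = D + 2 D^{2}$)
$j{\left(b,W \right)} = - \frac{111}{11} - \frac{49}{b}$ ($j{\left(b,W \right)} = - \frac{49}{b} - \frac{111}{11} = - \frac{111}{11} - \frac{49}{b}$)
$- j{\left(-268,f{\left(2 \right)} \right)} = - (- \frac{111}{11} - \frac{49}{-268}) = - (- \frac{111}{11} - - \frac{49}{268}) = - (- \frac{111}{11} + \frac{49}{268}) = \left(-1\right) \left(- \frac{29209}{2948}\right) = \frac{29209}{2948}$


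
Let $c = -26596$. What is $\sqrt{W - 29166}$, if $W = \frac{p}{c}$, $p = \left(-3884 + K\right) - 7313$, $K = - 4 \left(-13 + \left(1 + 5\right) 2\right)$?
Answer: $\frac{3 i \sqrt{573060867023}}{13298} \approx 170.78 i$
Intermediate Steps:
$K = 4$ ($K = - 4 \left(-13 + 6 \cdot 2\right) = - 4 \left(-13 + 12\right) = \left(-4\right) \left(-1\right) = 4$)
$p = -11193$ ($p = \left(-3884 + 4\right) - 7313 = -3880 - 7313 = -11193$)
$W = \frac{11193}{26596}$ ($W = - \frac{11193}{-26596} = \left(-11193\right) \left(- \frac{1}{26596}\right) = \frac{11193}{26596} \approx 0.42085$)
$\sqrt{W - 29166} = \sqrt{\frac{11193}{26596} - 29166} = \sqrt{- \frac{775687743}{26596}} = \frac{3 i \sqrt{573060867023}}{13298}$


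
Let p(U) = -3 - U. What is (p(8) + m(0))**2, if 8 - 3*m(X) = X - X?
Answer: 625/9 ≈ 69.444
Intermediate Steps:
m(X) = 8/3 (m(X) = 8/3 - (X - X)/3 = 8/3 - 1/3*0 = 8/3 + 0 = 8/3)
(p(8) + m(0))**2 = ((-3 - 1*8) + 8/3)**2 = ((-3 - 8) + 8/3)**2 = (-11 + 8/3)**2 = (-25/3)**2 = 625/9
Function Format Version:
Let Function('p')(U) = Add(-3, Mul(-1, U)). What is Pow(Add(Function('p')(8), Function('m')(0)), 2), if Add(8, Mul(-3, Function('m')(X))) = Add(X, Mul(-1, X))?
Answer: Rational(625, 9) ≈ 69.444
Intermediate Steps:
Function('m')(X) = Rational(8, 3) (Function('m')(X) = Add(Rational(8, 3), Mul(Rational(-1, 3), Add(X, Mul(-1, X)))) = Add(Rational(8, 3), Mul(Rational(-1, 3), 0)) = Add(Rational(8, 3), 0) = Rational(8, 3))
Pow(Add(Function('p')(8), Function('m')(0)), 2) = Pow(Add(Add(-3, Mul(-1, 8)), Rational(8, 3)), 2) = Pow(Add(Add(-3, -8), Rational(8, 3)), 2) = Pow(Add(-11, Rational(8, 3)), 2) = Pow(Rational(-25, 3), 2) = Rational(625, 9)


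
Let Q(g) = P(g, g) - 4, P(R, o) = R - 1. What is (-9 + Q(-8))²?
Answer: 484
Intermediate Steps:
P(R, o) = -1 + R
Q(g) = -5 + g (Q(g) = (-1 + g) - 4 = -5 + g)
(-9 + Q(-8))² = (-9 + (-5 - 8))² = (-9 - 13)² = (-22)² = 484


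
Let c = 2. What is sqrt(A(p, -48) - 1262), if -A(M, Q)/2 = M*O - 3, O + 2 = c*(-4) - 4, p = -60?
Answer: 2*I*sqrt(734) ≈ 54.185*I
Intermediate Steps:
O = -14 (O = -2 + (2*(-4) - 4) = -2 + (-8 - 4) = -2 - 12 = -14)
A(M, Q) = 6 + 28*M (A(M, Q) = -2*(M*(-14) - 3) = -2*(-14*M - 3) = -2*(-3 - 14*M) = 6 + 28*M)
sqrt(A(p, -48) - 1262) = sqrt((6 + 28*(-60)) - 1262) = sqrt((6 - 1680) - 1262) = sqrt(-1674 - 1262) = sqrt(-2936) = 2*I*sqrt(734)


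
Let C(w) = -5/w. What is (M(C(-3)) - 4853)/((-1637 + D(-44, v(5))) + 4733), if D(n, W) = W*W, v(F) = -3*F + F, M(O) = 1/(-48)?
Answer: -232945/153408 ≈ -1.5185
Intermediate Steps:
M(O) = -1/48
v(F) = -2*F
D(n, W) = W²
(M(C(-3)) - 4853)/((-1637 + D(-44, v(5))) + 4733) = (-1/48 - 4853)/((-1637 + (-2*5)²) + 4733) = -232945/(48*((-1637 + (-10)²) + 4733)) = -232945/(48*((-1637 + 100) + 4733)) = -232945/(48*(-1537 + 4733)) = -232945/48/3196 = -232945/48*1/3196 = -232945/153408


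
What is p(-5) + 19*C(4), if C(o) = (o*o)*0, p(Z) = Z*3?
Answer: -15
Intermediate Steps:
p(Z) = 3*Z
C(o) = 0 (C(o) = o²*0 = 0)
p(-5) + 19*C(4) = 3*(-5) + 19*0 = -15 + 0 = -15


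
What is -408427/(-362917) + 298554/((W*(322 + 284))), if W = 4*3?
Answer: 18553400527/439855404 ≈ 42.181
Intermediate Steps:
W = 12
-408427/(-362917) + 298554/((W*(322 + 284))) = -408427/(-362917) + 298554/((12*(322 + 284))) = -408427*(-1/362917) + 298554/((12*606)) = 408427/362917 + 298554/7272 = 408427/362917 + 298554*(1/7272) = 408427/362917 + 49759/1212 = 18553400527/439855404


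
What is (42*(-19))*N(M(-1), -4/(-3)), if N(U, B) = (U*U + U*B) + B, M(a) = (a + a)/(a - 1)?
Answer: -2926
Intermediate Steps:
M(a) = 2*a/(-1 + a) (M(a) = (2*a)/(-1 + a) = 2*a/(-1 + a))
N(U, B) = B + U² + B*U (N(U, B) = (U² + B*U) + B = B + U² + B*U)
(42*(-19))*N(M(-1), -4/(-3)) = (42*(-19))*(-4/(-3) + (2*(-1)/(-1 - 1))² + (-4/(-3))*(2*(-1)/(-1 - 1))) = -798*(-4*(-⅓) + (2*(-1)/(-2))² + (-4*(-⅓))*(2*(-1)/(-2))) = -798*(4/3 + (2*(-1)*(-½))² + 4*(2*(-1)*(-½))/3) = -798*(4/3 + 1² + (4/3)*1) = -798*(4/3 + 1 + 4/3) = -798*11/3 = -2926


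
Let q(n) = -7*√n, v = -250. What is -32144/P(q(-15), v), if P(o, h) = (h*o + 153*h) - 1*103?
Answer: 25159568/30956941 + 1148000*I*√15/30956941 ≈ 0.81273 + 0.14362*I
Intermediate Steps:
P(o, h) = -103 + 153*h + h*o (P(o, h) = (153*h + h*o) - 103 = -103 + 153*h + h*o)
-32144/P(q(-15), v) = -32144/(-103 + 153*(-250) - (-1750)*√(-15)) = -32144/(-103 - 38250 - (-1750)*I*√15) = -32144/(-103 - 38250 + 1750*I*√15) = -32144/(-38353 + 1750*I*√15)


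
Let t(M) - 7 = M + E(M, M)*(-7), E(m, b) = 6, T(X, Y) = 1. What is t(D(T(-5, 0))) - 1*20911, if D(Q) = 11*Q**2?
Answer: -20935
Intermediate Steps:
t(M) = -35 + M (t(M) = 7 + (M + 6*(-7)) = 7 + (M - 42) = 7 + (-42 + M) = -35 + M)
t(D(T(-5, 0))) - 1*20911 = (-35 + 11*1**2) - 1*20911 = (-35 + 11*1) - 20911 = (-35 + 11) - 20911 = -24 - 20911 = -20935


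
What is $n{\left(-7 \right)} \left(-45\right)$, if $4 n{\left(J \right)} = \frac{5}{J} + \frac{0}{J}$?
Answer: $\frac{225}{28} \approx 8.0357$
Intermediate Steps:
$n{\left(J \right)} = \frac{5}{4 J}$ ($n{\left(J \right)} = \frac{\frac{5}{J} + \frac{0}{J}}{4} = \frac{\frac{5}{J} + 0}{4} = \frac{5 \frac{1}{J}}{4} = \frac{5}{4 J}$)
$n{\left(-7 \right)} \left(-45\right) = \frac{5}{4 \left(-7\right)} \left(-45\right) = \frac{5}{4} \left(- \frac{1}{7}\right) \left(-45\right) = \left(- \frac{5}{28}\right) \left(-45\right) = \frac{225}{28}$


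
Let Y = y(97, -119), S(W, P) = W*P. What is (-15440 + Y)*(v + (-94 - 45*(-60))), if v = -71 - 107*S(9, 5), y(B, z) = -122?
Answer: 35481360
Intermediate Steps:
S(W, P) = P*W
Y = -122
v = -4886 (v = -71 - 535*9 = -71 - 107*45 = -71 - 4815 = -4886)
(-15440 + Y)*(v + (-94 - 45*(-60))) = (-15440 - 122)*(-4886 + (-94 - 45*(-60))) = -15562*(-4886 + (-94 + 2700)) = -15562*(-4886 + 2606) = -15562*(-2280) = 35481360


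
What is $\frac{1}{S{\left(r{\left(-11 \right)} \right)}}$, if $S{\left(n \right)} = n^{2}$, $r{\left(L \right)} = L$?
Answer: $\frac{1}{121} \approx 0.0082645$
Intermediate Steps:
$\frac{1}{S{\left(r{\left(-11 \right)} \right)}} = \frac{1}{\left(-11\right)^{2}} = \frac{1}{121}$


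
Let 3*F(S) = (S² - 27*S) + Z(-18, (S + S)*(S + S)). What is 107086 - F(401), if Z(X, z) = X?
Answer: 171302/3 ≈ 57101.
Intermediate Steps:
F(S) = -6 - 9*S + S²/3 (F(S) = ((S² - 27*S) - 18)/3 = (-18 + S² - 27*S)/3 = -6 - 9*S + S²/3)
107086 - F(401) = 107086 - (-6 - 9*401 + (⅓)*401²) = 107086 - (-6 - 3609 + (⅓)*160801) = 107086 - (-6 - 3609 + 160801/3) = 107086 - 1*149956/3 = 107086 - 149956/3 = 171302/3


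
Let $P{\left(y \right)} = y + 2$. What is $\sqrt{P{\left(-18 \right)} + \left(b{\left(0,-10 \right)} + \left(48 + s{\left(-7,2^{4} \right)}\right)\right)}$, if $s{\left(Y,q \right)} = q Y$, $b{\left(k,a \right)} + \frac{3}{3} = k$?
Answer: $9 i \approx 9.0 i$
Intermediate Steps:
$b{\left(k,a \right)} = -1 + k$
$s{\left(Y,q \right)} = Y q$
$P{\left(y \right)} = 2 + y$
$\sqrt{P{\left(-18 \right)} + \left(b{\left(0,-10 \right)} + \left(48 + s{\left(-7,2^{4} \right)}\right)\right)} = \sqrt{\left(2 - 18\right) + \left(\left(-1 + 0\right) + \left(48 - 7 \cdot 2^{4}\right)\right)} = \sqrt{-16 + \left(-1 + \left(48 - 112\right)\right)} = \sqrt{-16 - 65} = \sqrt{-81} = 9 i$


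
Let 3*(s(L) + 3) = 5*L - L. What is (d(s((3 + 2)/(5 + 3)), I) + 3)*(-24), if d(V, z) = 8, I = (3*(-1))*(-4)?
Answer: -264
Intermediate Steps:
I = 12 (I = -3*(-4) = 12)
s(L) = -3 + 4*L/3 (s(L) = -3 + (5*L - L)/3 = -3 + (4*L)/3 = -3 + 4*L/3)
(d(s((3 + 2)/(5 + 3)), I) + 3)*(-24) = (8 + 3)*(-24) = 11*(-24) = -264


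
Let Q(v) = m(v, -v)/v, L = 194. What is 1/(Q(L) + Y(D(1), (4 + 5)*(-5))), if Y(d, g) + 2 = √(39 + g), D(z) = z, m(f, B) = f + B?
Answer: -⅕ - I*√6/10 ≈ -0.2 - 0.24495*I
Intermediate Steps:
m(f, B) = B + f
Q(v) = 0 (Q(v) = (-v + v)/v = 0/v = 0)
Y(d, g) = -2 + √(39 + g)
1/(Q(L) + Y(D(1), (4 + 5)*(-5))) = 1/(0 + (-2 + √(39 + (4 + 5)*(-5)))) = 1/(0 + (-2 + √(39 + 9*(-5)))) = 1/(0 + (-2 + √(39 - 45))) = 1/(0 + (-2 + √(-6))) = 1/(0 + (-2 + I*√6)) = 1/(-2 + I*√6)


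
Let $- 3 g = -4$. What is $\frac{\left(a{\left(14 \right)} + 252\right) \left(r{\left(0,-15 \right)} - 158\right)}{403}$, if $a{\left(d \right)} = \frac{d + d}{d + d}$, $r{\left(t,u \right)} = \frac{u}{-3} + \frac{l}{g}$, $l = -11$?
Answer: $- \frac{163185}{1612} \approx -101.23$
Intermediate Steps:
$g = \frac{4}{3}$ ($g = \left(- \frac{1}{3}\right) \left(-4\right) = \frac{4}{3} \approx 1.3333$)
$r{\left(t,u \right)} = - \frac{33}{4} - \frac{u}{3}$ ($r{\left(t,u \right)} = \frac{u}{-3} - \frac{11}{\frac{4}{3}} = u \left(- \frac{1}{3}\right) - \frac{33}{4} = - \frac{u}{3} - \frac{33}{4} = - \frac{33}{4} - \frac{u}{3}$)
$a{\left(d \right)} = 1$ ($a{\left(d \right)} = \frac{2 d}{2 d} = 2 d \frac{1}{2 d} = 1$)
$\frac{\left(a{\left(14 \right)} + 252\right) \left(r{\left(0,-15 \right)} - 158\right)}{403} = \frac{\left(1 + 252\right) \left(\left(- \frac{33}{4} - -5\right) - 158\right)}{403} = 253 \left(\left(- \frac{33}{4} + 5\right) - 158\right) \frac{1}{403} = 253 \left(- \frac{13}{4} - 158\right) \frac{1}{403} = 253 \left(- \frac{645}{4}\right) \frac{1}{403} = \left(- \frac{163185}{4}\right) \frac{1}{403} = - \frac{163185}{1612}$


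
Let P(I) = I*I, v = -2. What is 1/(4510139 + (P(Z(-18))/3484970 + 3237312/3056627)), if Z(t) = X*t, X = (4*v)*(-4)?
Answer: 5326126698095/24021577888044825301 ≈ 2.2172e-7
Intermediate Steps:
X = 32 (X = (4*(-2))*(-4) = -8*(-4) = 32)
Z(t) = 32*t
P(I) = I²
1/(4510139 + (P(Z(-18))/3484970 + 3237312/3056627)) = 1/(4510139 + ((32*(-18))²/3484970 + 3237312/3056627)) = 1/(4510139 + ((-576)²*(1/3484970) + 3237312*(1/3056627))) = 1/(4510139 + (331776*(1/3484970) + 3237312/3056627)) = 1/(4510139 + (165888/1742485 + 3237312/3056627)) = 1/(4510139 + 6148025340096/5326126698095) = 1/(24021577888044825301/5326126698095) = 5326126698095/24021577888044825301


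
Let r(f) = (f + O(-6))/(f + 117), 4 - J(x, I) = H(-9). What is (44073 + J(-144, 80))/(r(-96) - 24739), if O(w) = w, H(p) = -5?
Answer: -308574/173207 ≈ -1.7815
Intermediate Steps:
J(x, I) = 9 (J(x, I) = 4 - 1*(-5) = 4 + 5 = 9)
r(f) = (-6 + f)/(117 + f) (r(f) = (f - 6)/(f + 117) = (-6 + f)/(117 + f))
(44073 + J(-144, 80))/(r(-96) - 24739) = (44073 + 9)/((-6 - 96)/(117 - 96) - 24739) = 44082/(-102/21 - 24739) = 44082/((1/21)*(-102) - 24739) = 44082/(-34/7 - 24739) = 44082/(-173207/7) = 44082*(-7/173207) = -308574/173207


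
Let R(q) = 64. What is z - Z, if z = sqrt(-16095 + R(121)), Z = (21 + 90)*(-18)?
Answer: 1998 + I*sqrt(16031) ≈ 1998.0 + 126.61*I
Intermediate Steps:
Z = -1998 (Z = 111*(-18) = -1998)
z = I*sqrt(16031) (z = sqrt(-16095 + 64) = sqrt(-16031) = I*sqrt(16031) ≈ 126.61*I)
z - Z = I*sqrt(16031) - 1*(-1998) = I*sqrt(16031) + 1998 = 1998 + I*sqrt(16031)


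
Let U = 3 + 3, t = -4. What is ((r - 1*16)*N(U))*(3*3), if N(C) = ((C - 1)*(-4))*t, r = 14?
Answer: -1440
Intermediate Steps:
U = 6
N(C) = -16 + 16*C (N(C) = ((C - 1)*(-4))*(-4) = ((-1 + C)*(-4))*(-4) = (4 - 4*C)*(-4) = -16 + 16*C)
((r - 1*16)*N(U))*(3*3) = ((14 - 1*16)*(-16 + 16*6))*(3*3) = ((14 - 16)*(-16 + 96))*9 = -2*80*9 = -160*9 = -1440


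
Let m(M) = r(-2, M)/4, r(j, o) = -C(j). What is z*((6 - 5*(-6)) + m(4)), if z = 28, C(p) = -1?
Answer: 1015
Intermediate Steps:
r(j, o) = 1 (r(j, o) = -1*(-1) = 1)
m(M) = 1/4
z*((6 - 5*(-6)) + m(4)) = 28*((6 - 5*(-6)) + 1/4) = 28*((6 + 30) + 1/4) = 28*(36 + 1/4) = 28*(145/4) = 1015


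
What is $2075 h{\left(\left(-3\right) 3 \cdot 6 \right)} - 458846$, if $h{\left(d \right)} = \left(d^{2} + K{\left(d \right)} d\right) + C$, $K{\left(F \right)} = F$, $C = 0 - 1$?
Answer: $11640479$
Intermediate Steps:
$C = -1$
$h{\left(d \right)} = -1 + 2 d^{2}$ ($h{\left(d \right)} = \left(d^{2} + d d\right) - 1 = \left(d^{2} + d^{2}\right) - 1 = 2 d^{2} - 1 = -1 + 2 d^{2}$)
$2075 h{\left(\left(-3\right) 3 \cdot 6 \right)} - 458846 = 2075 \left(-1 + 2 \left(\left(-3\right) 3 \cdot 6\right)^{2}\right) - 458846 = 2075 \left(-1 + 2 \left(\left(-9\right) 6\right)^{2}\right) - 458846 = 2075 \left(-1 + 2 \left(-54\right)^{2}\right) - 458846 = 2075 \left(-1 + 2 \cdot 2916\right) - 458846 = 2075 \left(-1 + 5832\right) - 458846 = 2075 \cdot 5831 - 458846 = 12099325 - 458846 = 11640479$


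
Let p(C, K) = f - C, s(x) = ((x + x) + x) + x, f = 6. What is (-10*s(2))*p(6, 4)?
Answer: 0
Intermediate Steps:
s(x) = 4*x (s(x) = (2*x + x) + x = 3*x + x = 4*x)
p(C, K) = 6 - C
(-10*s(2))*p(6, 4) = (-40*2)*(6 - 1*6) = (-10*8)*(6 - 6) = -80*0 = 0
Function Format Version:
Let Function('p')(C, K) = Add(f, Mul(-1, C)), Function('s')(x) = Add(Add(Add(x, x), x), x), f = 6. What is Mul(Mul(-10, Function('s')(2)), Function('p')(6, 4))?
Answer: 0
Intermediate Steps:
Function('s')(x) = Mul(4, x) (Function('s')(x) = Add(Add(Mul(2, x), x), x) = Add(Mul(3, x), x) = Mul(4, x))
Function('p')(C, K) = Add(6, Mul(-1, C))
Mul(Mul(-10, Function('s')(2)), Function('p')(6, 4)) = Mul(Mul(-10, Mul(4, 2)), Add(6, Mul(-1, 6))) = Mul(Mul(-10, 8), Add(6, -6)) = Mul(-80, 0) = 0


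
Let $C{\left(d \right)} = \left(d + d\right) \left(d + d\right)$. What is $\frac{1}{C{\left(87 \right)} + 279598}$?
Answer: $\frac{1}{309874} \approx 3.2271 \cdot 10^{-6}$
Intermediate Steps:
$C{\left(d \right)} = 4 d^{2}$ ($C{\left(d \right)} = 2 d 2 d = 4 d^{2}$)
$\frac{1}{C{\left(87 \right)} + 279598} = \frac{1}{4 \cdot 87^{2} + 279598} = \frac{1}{4 \cdot 7569 + 279598} = \frac{1}{30276 + 279598} = \frac{1}{309874}$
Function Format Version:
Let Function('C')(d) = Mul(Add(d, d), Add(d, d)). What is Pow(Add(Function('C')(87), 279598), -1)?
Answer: Rational(1, 309874) ≈ 3.2271e-6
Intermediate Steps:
Function('C')(d) = Mul(4, Pow(d, 2)) (Function('C')(d) = Mul(Mul(2, d), Mul(2, d)) = Mul(4, Pow(d, 2)))
Pow(Add(Function('C')(87), 279598), -1) = Pow(Add(Mul(4, Pow(87, 2)), 279598), -1) = Pow(Add(Mul(4, 7569), 279598), -1) = Pow(Add(30276, 279598), -1) = Pow(309874, -1) = Rational(1, 309874)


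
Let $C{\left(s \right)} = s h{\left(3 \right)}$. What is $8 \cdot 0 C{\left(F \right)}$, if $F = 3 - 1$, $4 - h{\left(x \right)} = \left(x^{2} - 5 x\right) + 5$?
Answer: $0$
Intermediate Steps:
$h{\left(x \right)} = -1 - x^{2} + 5 x$ ($h{\left(x \right)} = 4 - \left(\left(x^{2} - 5 x\right) + 5\right) = 4 - \left(5 + x^{2} - 5 x\right) = -1 - x^{2} + 5 x$)
$F = 2$ ($F = 3 - 1 = 2$)
$C{\left(s \right)} = 5 s$ ($C{\left(s \right)} = s \left(-1 - 3^{2} + 5 \cdot 3\right) = s \left(-1 - 9 + 15\right) = s 5 = 5 s$)
$8 \cdot 0 C{\left(F \right)} = 8 \cdot 0 \cdot 5 \cdot 2 = 0 \cdot 10 = 0$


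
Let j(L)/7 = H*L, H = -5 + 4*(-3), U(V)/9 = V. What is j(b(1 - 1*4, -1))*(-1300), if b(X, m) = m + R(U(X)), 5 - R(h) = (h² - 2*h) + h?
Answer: -116334400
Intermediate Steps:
U(V) = 9*V
R(h) = 5 + h - h² (R(h) = 5 - ((h² - 2*h) + h) = 5 - (h² - h) = 5 + (h - h²) = 5 + h - h²)
b(X, m) = 5 + m - 81*X² + 9*X (b(X, m) = m + (5 + 9*X - (9*X)²) = m + (5 + 9*X - 81*X²) = m + (5 - 81*X² + 9*X) = 5 + m - 81*X² + 9*X)
H = -17 (H = -5 - 12 = -17)
j(L) = -119*L (j(L) = 7*(-17*L) = -119*L)
j(b(1 - 1*4, -1))*(-1300) = -119*(5 - 1 - 81*(1 - 1*4)² + 9*(1 - 1*4))*(-1300) = -119*(5 - 1 - 81*(1 - 4)² + 9*(1 - 4))*(-1300) = -119*(5 - 1 - 81*(-3)² + 9*(-3))*(-1300) = -119*(5 - 1 - 81*9 - 27)*(-1300) = -119*(5 - 1 - 729 - 27)*(-1300) = -119*(-752)*(-1300) = 89488*(-1300) = -116334400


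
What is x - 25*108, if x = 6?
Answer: -2694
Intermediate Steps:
x - 25*108 = 6 - 25*108 = 6 - 2700 = -2694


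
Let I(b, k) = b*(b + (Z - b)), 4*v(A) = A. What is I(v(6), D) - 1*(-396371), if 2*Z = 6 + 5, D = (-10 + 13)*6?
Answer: 1585517/4 ≈ 3.9638e+5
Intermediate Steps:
v(A) = A/4
D = 18 (D = 3*6 = 18)
Z = 11/2 (Z = (6 + 5)/2 = (½)*11 = 11/2 ≈ 5.5000)
I(b, k) = 11*b/2 (I(b, k) = b*(b + (11/2 - b)) = b*(11/2) = 11*b/2)
I(v(6), D) - 1*(-396371) = 11*((¼)*6)/2 - 1*(-396371) = (11/2)*(3/2) + 396371 = 33/4 + 396371 = 1585517/4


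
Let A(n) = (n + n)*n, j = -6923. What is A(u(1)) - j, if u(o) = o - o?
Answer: 6923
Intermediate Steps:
u(o) = 0
A(n) = 2*n**2 (A(n) = (2*n)*n = 2*n**2)
A(u(1)) - j = 2*0**2 - 1*(-6923) = 2*0 + 6923 = 0 + 6923 = 6923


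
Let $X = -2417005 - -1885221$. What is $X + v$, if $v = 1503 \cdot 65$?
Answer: $-434089$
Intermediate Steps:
$v = 97695$
$X = -531784$ ($X = -2417005 + 1885221 = -531784$)
$X + v = -531784 + 97695 = -434089$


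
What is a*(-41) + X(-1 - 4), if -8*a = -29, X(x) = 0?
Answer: -1189/8 ≈ -148.63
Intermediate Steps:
a = 29/8 (a = -⅛*(-29) = 29/8 ≈ 3.6250)
a*(-41) + X(-1 - 4) = (29/8)*(-41) + 0 = -1189/8 + 0 = -1189/8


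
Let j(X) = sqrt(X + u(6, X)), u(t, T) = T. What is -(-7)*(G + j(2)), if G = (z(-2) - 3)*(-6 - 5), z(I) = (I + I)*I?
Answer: -371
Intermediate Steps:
z(I) = 2*I**2 (z(I) = (2*I)*I = 2*I**2)
G = -55 (G = (2*(-2)**2 - 3)*(-6 - 5) = (2*4 - 3)*(-11) = (8 - 3)*(-11) = 5*(-11) = -55)
j(X) = sqrt(2)*sqrt(X) (j(X) = sqrt(X + X) = sqrt(2*X) = sqrt(2)*sqrt(X))
-(-7)*(G + j(2)) = -(-7)*(-55 + sqrt(2)*sqrt(2)) = -(-7)*(-55 + 2) = -(-7)*(-53) = -1*371 = -371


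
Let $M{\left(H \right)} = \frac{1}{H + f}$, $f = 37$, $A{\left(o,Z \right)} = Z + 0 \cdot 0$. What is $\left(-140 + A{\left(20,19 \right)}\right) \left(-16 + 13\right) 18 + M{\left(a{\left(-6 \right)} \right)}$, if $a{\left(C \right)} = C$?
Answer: $\frac{202555}{31} \approx 6534.0$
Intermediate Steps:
$A{\left(o,Z \right)} = Z$ ($A{\left(o,Z \right)} = Z + 0 = Z$)
$M{\left(H \right)} = \frac{1}{37 + H}$ ($M{\left(H \right)} = \frac{1}{H + 37} = \frac{1}{37 + H}$)
$\left(-140 + A{\left(20,19 \right)}\right) \left(-16 + 13\right) 18 + M{\left(a{\left(-6 \right)} \right)} = \left(-140 + 19\right) \left(-16 + 13\right) 18 + \frac{1}{37 - 6} = - 121 \left(\left(-3\right) 18\right) + \frac{1}{31} = \left(-121\right) \left(-54\right) + \frac{1}{31} = 6534 + \frac{1}{31} = \frac{202555}{31}$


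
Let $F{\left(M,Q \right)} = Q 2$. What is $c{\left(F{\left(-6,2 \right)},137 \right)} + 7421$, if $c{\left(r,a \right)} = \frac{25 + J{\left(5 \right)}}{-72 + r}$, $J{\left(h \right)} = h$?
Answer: $\frac{252299}{34} \approx 7420.6$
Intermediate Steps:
$F{\left(M,Q \right)} = 2 Q$
$c{\left(r,a \right)} = \frac{30}{-72 + r}$ ($c{\left(r,a \right)} = \frac{25 + 5}{-72 + r} = \frac{30}{-72 + r}$)
$c{\left(F{\left(-6,2 \right)},137 \right)} + 7421 = \frac{30}{-72 + 2 \cdot 2} + 7421 = \frac{30}{-72 + 4} + 7421 = \frac{30}{-68} + 7421 = 30 \left(- \frac{1}{68}\right) + 7421 = - \frac{15}{34} + 7421 = \frac{252299}{34}$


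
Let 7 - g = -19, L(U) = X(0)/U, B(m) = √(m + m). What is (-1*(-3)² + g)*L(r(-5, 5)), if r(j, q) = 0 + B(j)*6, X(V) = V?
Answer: 0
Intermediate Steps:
B(m) = √2*√m (B(m) = √(2*m) = √2*√m)
r(j, q) = 6*√2*√j (r(j, q) = 0 + (√2*√j)*6 = 0 + 6*√2*√j = 6*√2*√j)
L(U) = 0 (L(U) = 0/U = 0)
g = 26 (g = 7 - 1*(-19) = 7 + 19 = 26)
(-1*(-3)² + g)*L(r(-5, 5)) = (-1*(-3)² + 26)*0 = (-1*9 + 26)*0 = (-9 + 26)*0 = 17*0 = 0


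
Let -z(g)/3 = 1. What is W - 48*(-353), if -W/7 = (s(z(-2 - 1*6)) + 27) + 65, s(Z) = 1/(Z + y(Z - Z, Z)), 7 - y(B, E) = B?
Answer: 65193/4 ≈ 16298.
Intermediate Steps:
y(B, E) = 7 - B
z(g) = -3 (z(g) = -3*1 = -3)
s(Z) = 1/(7 + Z) (s(Z) = 1/(Z + (7 - (Z - Z))) = 1/(Z + (7 - 1*0)) = 1/(Z + (7 + 0)) = 1/(Z + 7) = 1/(7 + Z))
W = -2583/4 (W = -7*((1/(7 - 3) + 27) + 65) = -7*((1/4 + 27) + 65) = -7*((¼ + 27) + 65) = -7*(109/4 + 65) = -7*369/4 = -2583/4 ≈ -645.75)
W - 48*(-353) = -2583/4 - 48*(-353) = -2583/4 + 16944 = 65193/4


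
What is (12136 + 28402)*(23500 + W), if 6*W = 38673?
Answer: 1213930679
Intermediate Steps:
W = 12891/2 (W = (1/6)*38673 = 12891/2 ≈ 6445.5)
(12136 + 28402)*(23500 + W) = (12136 + 28402)*(23500 + 12891/2) = 40538*(59891/2) = 1213930679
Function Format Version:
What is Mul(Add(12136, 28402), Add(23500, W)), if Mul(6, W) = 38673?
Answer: 1213930679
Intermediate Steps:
W = Rational(12891, 2) (W = Mul(Rational(1, 6), 38673) = Rational(12891, 2) ≈ 6445.5)
Mul(Add(12136, 28402), Add(23500, W)) = Mul(Add(12136, 28402), Add(23500, Rational(12891, 2))) = Mul(40538, Rational(59891, 2)) = 1213930679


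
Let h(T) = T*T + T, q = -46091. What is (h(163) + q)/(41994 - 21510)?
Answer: -2151/2276 ≈ -0.94508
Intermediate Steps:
h(T) = T + T**2 (h(T) = T**2 + T = T + T**2)
(h(163) + q)/(41994 - 21510) = (163*(1 + 163) - 46091)/(41994 - 21510) = (163*164 - 46091)/20484 = (26732 - 46091)*(1/20484) = -19359*1/20484 = -2151/2276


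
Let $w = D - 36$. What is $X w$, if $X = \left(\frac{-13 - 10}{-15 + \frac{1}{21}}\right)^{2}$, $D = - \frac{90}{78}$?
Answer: $- \frac{112678587}{1281748} \approx -87.91$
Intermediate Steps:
$D = - \frac{15}{13}$ ($D = \left(-90\right) \frac{1}{78} = - \frac{15}{13} \approx -1.1538$)
$X = \frac{233289}{98596}$ ($X = \left(- \frac{23}{-15 + \frac{1}{21}}\right)^{2} = \left(- \frac{23}{- \frac{314}{21}}\right)^{2} = \left(\left(-23\right) \left(- \frac{21}{314}\right)\right)^{2} = \left(\frac{483}{314}\right)^{2} = \frac{233289}{98596} \approx 2.3661$)
$w = - \frac{483}{13}$ ($w = - \frac{15}{13} - 36 = - \frac{483}{13} \approx -37.154$)
$X w = \frac{233289}{98596} \left(- \frac{483}{13}\right) = - \frac{112678587}{1281748}$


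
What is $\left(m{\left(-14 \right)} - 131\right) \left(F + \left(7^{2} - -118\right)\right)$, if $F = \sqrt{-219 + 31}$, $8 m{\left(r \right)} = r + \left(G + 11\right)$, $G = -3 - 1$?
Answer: $- \frac{176185}{8} - \frac{1055 i \sqrt{47}}{4} \approx -22023.0 - 1808.2 i$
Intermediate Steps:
$G = -4$
$m{\left(r \right)} = \frac{7}{8} + \frac{r}{8}$ ($m{\left(r \right)} = \frac{r + \left(-4 + 11\right)}{8} = \frac{r + 7}{8} = \frac{7 + r}{8} = \frac{7}{8} + \frac{r}{8}$)
$F = 2 i \sqrt{47}$ ($F = \sqrt{-188} = 2 i \sqrt{47} \approx 13.711 i$)
$\left(m{\left(-14 \right)} - 131\right) \left(F + \left(7^{2} - -118\right)\right) = \left(\left(\frac{7}{8} + \frac{1}{8} \left(-14\right)\right) - 131\right) \left(2 i \sqrt{47} + \left(7^{2} - -118\right)\right) = \left(\left(\frac{7}{8} - \frac{7}{4}\right) - 131\right) \left(2 i \sqrt{47} + \left(49 + 118\right)\right) = \left(- \frac{7}{8} - 131\right) \left(2 i \sqrt{47} + 167\right) = - \frac{1055 \left(167 + 2 i \sqrt{47}\right)}{8} = - \frac{176185}{8} - \frac{1055 i \sqrt{47}}{4}$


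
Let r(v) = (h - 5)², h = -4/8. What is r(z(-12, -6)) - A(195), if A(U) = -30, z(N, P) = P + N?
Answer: 241/4 ≈ 60.250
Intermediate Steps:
z(N, P) = N + P
h = -½ (h = -4*⅛ = -½ ≈ -0.50000)
r(v) = 121/4 (r(v) = (-½ - 5)² = (-11/2)² = 121/4)
r(z(-12, -6)) - A(195) = 121/4 - 1*(-30) = 121/4 + 30 = 241/4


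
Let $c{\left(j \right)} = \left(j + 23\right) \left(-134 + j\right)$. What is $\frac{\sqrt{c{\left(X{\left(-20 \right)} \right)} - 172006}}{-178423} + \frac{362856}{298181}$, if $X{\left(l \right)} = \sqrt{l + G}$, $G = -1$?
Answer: $\frac{27912}{22937} - \frac{\sqrt{-175109 - 111 i \sqrt{21}}}{178423} \approx 1.2169 + 0.0023453 i$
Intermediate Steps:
$X{\left(l \right)} = \sqrt{-1 + l}$ ($X{\left(l \right)} = \sqrt{l - 1} = \sqrt{-1 + l}$)
$c{\left(j \right)} = \left(-134 + j\right) \left(23 + j\right)$ ($c{\left(j \right)} = \left(23 + j\right) \left(-134 + j\right) = \left(-134 + j\right) \left(23 + j\right)$)
$\frac{\sqrt{c{\left(X{\left(-20 \right)} \right)} - 172006}}{-178423} + \frac{362856}{298181} = \frac{\sqrt{\left(-3082 + \left(\sqrt{-1 - 20}\right)^{2} - 111 \sqrt{-1 - 20}\right) - 172006}}{-178423} + \frac{362856}{298181} = \sqrt{\left(-3082 + \left(\sqrt{-21}\right)^{2} - 111 \sqrt{-21}\right) - 172006} \left(- \frac{1}{178423}\right) + 362856 \cdot \frac{1}{298181} = \sqrt{\left(-3082 + \left(i \sqrt{21}\right)^{2} - 111 i \sqrt{21}\right) - 172006} \left(- \frac{1}{178423}\right) + \frac{27912}{22937} = \sqrt{\left(-3082 - 21 - 111 i \sqrt{21}\right) - 172006} \left(- \frac{1}{178423}\right) + \frac{27912}{22937} = \sqrt{\left(-3103 - 111 i \sqrt{21}\right) - 172006} \left(- \frac{1}{178423}\right) + \frac{27912}{22937} = \sqrt{-175109 - 111 i \sqrt{21}} \left(- \frac{1}{178423}\right) + \frac{27912}{22937} = - \frac{\sqrt{-175109 - 111 i \sqrt{21}}}{178423} + \frac{27912}{22937} = \frac{27912}{22937} - \frac{\sqrt{-175109 - 111 i \sqrt{21}}}{178423}$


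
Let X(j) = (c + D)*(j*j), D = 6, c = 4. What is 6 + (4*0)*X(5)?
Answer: 6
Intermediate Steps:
X(j) = 10*j² (X(j) = (4 + 6)*(j*j) = 10*j²)
6 + (4*0)*X(5) = 6 + (4*0)*(10*5²) = 6 + 0*(10*25) = 6 + 0*250 = 6 + 0 = 6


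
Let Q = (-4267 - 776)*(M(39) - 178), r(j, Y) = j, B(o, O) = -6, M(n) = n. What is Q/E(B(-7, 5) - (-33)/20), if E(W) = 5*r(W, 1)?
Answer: -934636/29 ≈ -32229.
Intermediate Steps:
Q = 700977 (Q = (-4267 - 776)*(39 - 178) = -5043*(-139) = 700977)
E(W) = 5*W
Q/E(B(-7, 5) - (-33)/20) = 700977/((5*(-6 - (-33)/20))) = 700977/((5*(-6 - 1*(-33/20)))) = 700977/((5*(-6 + 33/20))) = 700977/((5*(-87/20))) = 700977/(-87/4) = 700977*(-4/87) = -934636/29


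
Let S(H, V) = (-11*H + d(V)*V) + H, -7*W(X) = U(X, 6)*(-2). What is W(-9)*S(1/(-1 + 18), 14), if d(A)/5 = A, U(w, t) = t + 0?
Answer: 199800/119 ≈ 1679.0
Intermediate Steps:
U(w, t) = t
d(A) = 5*A
W(X) = 12/7 (W(X) = -6*(-2)/7 = -⅐*(-12) = 12/7)
S(H, V) = -10*H + 5*V² (S(H, V) = (-11*H + (5*V)*V) + H = (-11*H + 5*V²) + H = -10*H + 5*V²)
W(-9)*S(1/(-1 + 18), 14) = 12*(-10/(-1 + 18) + 5*14²)/7 = 12*(-10/17 + 5*196)/7 = 12*(-10*1/17 + 980)/7 = 12*(-10/17 + 980)/7 = (12/7)*(16650/17) = 199800/119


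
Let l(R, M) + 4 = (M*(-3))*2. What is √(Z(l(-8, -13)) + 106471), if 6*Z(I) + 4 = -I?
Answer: √106458 ≈ 326.28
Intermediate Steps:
l(R, M) = -4 - 6*M (l(R, M) = -4 + (M*(-3))*2 = -4 - 3*M*2 = -4 - 6*M)
Z(I) = -⅔ - I/6 (Z(I) = -⅔ + (-I)/6 = -⅔ - I/6)
√(Z(l(-8, -13)) + 106471) = √((-⅔ - (-4 - 6*(-13))/6) + 106471) = √((-⅔ - (-4 + 78)/6) + 106471) = √((-⅔ - ⅙*74) + 106471) = √((-⅔ - 37/3) + 106471) = √(-13 + 106471) = √106458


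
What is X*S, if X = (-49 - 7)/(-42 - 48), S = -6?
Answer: -56/15 ≈ -3.7333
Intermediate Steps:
X = 28/45 (X = -56/(-90) = -56*(-1/90) = 28/45 ≈ 0.62222)
X*S = (28/45)*(-6) = -56/15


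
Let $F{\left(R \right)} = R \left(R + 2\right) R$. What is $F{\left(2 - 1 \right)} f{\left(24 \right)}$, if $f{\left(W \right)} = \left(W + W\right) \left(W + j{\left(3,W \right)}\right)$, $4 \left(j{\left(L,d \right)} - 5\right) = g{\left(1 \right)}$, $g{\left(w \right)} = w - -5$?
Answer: $4392$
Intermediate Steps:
$g{\left(w \right)} = 5 + w$ ($g{\left(w \right)} = w + 5 = 5 + w$)
$j{\left(L,d \right)} = \frac{13}{2}$ ($j{\left(L,d \right)} = 5 + \frac{5 + 1}{4} = 5 + \frac{1}{4} \cdot 6 = 5 + \frac{3}{2} = \frac{13}{2}$)
$f{\left(W \right)} = 2 W \left(\frac{13}{2} + W\right)$ ($f{\left(W \right)} = \left(W + W\right) \left(W + \frac{13}{2}\right) = 2 W \left(\frac{13}{2} + W\right)$)
$F{\left(R \right)} = R^{2} \left(2 + R\right)$ ($F{\left(R \right)} = R \left(2 + R\right) R = R^{2} \left(2 + R\right)$)
$F{\left(2 - 1 \right)} f{\left(24 \right)} = \left(2 - 1\right)^{2} \left(2 + \left(2 - 1\right)\right) 24 \left(13 + 2 \cdot 24\right) = 1^{2} \left(2 + 1\right) 24 \left(13 + 48\right) = 1 \cdot 3 \cdot 24 \cdot 61 = 3 \cdot 1464 = 4392$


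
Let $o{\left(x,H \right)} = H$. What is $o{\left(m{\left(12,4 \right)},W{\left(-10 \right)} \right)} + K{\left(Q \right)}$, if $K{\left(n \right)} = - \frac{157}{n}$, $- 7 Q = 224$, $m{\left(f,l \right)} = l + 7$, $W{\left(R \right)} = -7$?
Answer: $- \frac{67}{32} \approx -2.0938$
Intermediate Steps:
$m{\left(f,l \right)} = 7 + l$
$Q = -32$ ($Q = \left(- \frac{1}{7}\right) 224 = -32$)
$o{\left(m{\left(12,4 \right)},W{\left(-10 \right)} \right)} + K{\left(Q \right)} = -7 - \frac{157}{-32} = -7 - - \frac{157}{32} = -7 + \frac{157}{32} = - \frac{67}{32}$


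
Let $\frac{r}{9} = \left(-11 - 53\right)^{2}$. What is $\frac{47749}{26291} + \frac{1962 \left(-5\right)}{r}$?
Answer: $\frac{83461357}{53843968} \approx 1.5501$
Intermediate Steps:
$r = 36864$ ($r = 9 \left(-11 - 53\right)^{2} = 9 \left(-64\right)^{2} = 9 \cdot 4096 = 36864$)
$\frac{47749}{26291} + \frac{1962 \left(-5\right)}{r} = \frac{47749}{26291} + \frac{1962 \left(-5\right)}{36864} = 47749 \cdot \frac{1}{26291} - \frac{545}{2048} = \frac{47749}{26291} - \frac{545}{2048} = \frac{83461357}{53843968}$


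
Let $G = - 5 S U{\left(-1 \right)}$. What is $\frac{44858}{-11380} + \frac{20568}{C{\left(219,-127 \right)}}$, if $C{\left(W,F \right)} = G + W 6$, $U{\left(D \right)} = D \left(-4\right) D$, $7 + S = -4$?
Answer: $\frac{46247297}{3112430} \approx 14.859$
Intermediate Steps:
$S = -11$ ($S = -7 - 4 = -11$)
$U{\left(D \right)} = - 4 D^{2}$ ($U{\left(D \right)} = - 4 D D = - 4 D^{2}$)
$G = -220$ ($G = \left(-5\right) \left(-11\right) \left(- 4 \left(-1\right)^{2}\right) = 55 \left(\left(-4\right) 1\right) = 55 \left(-4\right) = -220$)
$C{\left(W,F \right)} = -220 + 6 W$ ($C{\left(W,F \right)} = -220 + W 6 = -220 + 6 W$)
$\frac{44858}{-11380} + \frac{20568}{C{\left(219,-127 \right)}} = \frac{44858}{-11380} + \frac{20568}{-220 + 6 \cdot 219} = 44858 \left(- \frac{1}{11380}\right) + \frac{20568}{-220 + 1314} = - \frac{22429}{5690} + \frac{20568}{1094} = - \frac{22429}{5690} + 20568 \cdot \frac{1}{1094} = - \frac{22429}{5690} + \frac{10284}{547} = \frac{46247297}{3112430}$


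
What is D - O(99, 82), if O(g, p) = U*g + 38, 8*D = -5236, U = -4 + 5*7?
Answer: -7523/2 ≈ -3761.5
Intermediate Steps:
U = 31 (U = -4 + 35 = 31)
D = -1309/2 (D = (⅛)*(-5236) = -1309/2 ≈ -654.50)
O(g, p) = 38 + 31*g (O(g, p) = 31*g + 38 = 38 + 31*g)
D - O(99, 82) = -1309/2 - (38 + 31*99) = -1309/2 - (38 + 3069) = -1309/2 - 1*3107 = -1309/2 - 3107 = -7523/2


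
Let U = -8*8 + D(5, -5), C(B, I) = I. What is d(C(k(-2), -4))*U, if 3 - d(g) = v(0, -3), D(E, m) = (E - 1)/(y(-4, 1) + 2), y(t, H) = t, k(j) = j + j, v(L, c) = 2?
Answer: -66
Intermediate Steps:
k(j) = 2*j
D(E, m) = ½ - E/2 (D(E, m) = (E - 1)/(-4 + 2) = (-1 + E)/(-2) = (-1 + E)*(-½) = ½ - E/2)
d(g) = 1 (d(g) = 3 - 1*2 = 3 - 2 = 1)
U = -66 (U = -8*8 + (½ - ½*5) = -64 + (½ - 5/2) = -64 - 2 = -66)
d(C(k(-2), -4))*U = 1*(-66) = -66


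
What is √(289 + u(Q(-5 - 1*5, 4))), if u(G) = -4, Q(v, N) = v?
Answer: √285 ≈ 16.882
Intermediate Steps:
√(289 + u(Q(-5 - 1*5, 4))) = √(289 - 4) = √285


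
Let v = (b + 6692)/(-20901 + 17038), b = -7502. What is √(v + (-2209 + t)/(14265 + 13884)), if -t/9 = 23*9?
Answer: √768849121821198/108739587 ≈ 0.25500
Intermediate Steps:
t = -1863 (t = -207*9 = -9*207 = -1863)
v = 810/3863 (v = (-7502 + 6692)/(-20901 + 17038) = -810/(-3863) = -810*(-1/3863) = 810/3863 ≈ 0.20968)
√(v + (-2209 + t)/(14265 + 13884)) = √(810/3863 + (-2209 - 1863)/(14265 + 13884)) = √(810/3863 - 4072/28149) = √(7070554/108739587) = √768849121821198/108739587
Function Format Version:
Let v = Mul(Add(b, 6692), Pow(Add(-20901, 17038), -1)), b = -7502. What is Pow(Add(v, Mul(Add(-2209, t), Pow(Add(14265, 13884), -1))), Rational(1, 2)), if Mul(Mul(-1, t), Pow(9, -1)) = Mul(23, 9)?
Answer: Mul(Rational(1, 108739587), Pow(768849121821198, Rational(1, 2))) ≈ 0.25500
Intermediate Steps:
t = -1863 (t = Mul(-9, Mul(23, 9)) = Mul(-9, 207) = -1863)
v = Rational(810, 3863) (v = Mul(Add(-7502, 6692), Pow(Add(-20901, 17038), -1)) = Mul(-810, Pow(-3863, -1)) = Mul(-810, Rational(-1, 3863)) = Rational(810, 3863) ≈ 0.20968)
Pow(Add(v, Mul(Add(-2209, t), Pow(Add(14265, 13884), -1))), Rational(1, 2)) = Pow(Add(Rational(810, 3863), Mul(Add(-2209, -1863), Pow(Add(14265, 13884), -1))), Rational(1, 2)) = Pow(Add(Rational(810, 3863), Mul(-4072, Pow(28149, -1))), Rational(1, 2)) = Pow(Add(Rational(810, 3863), Mul(-4072, Rational(1, 28149))), Rational(1, 2)) = Pow(Add(Rational(810, 3863), Rational(-4072, 28149)), Rational(1, 2)) = Pow(Rational(7070554, 108739587), Rational(1, 2)) = Mul(Rational(1, 108739587), Pow(768849121821198, Rational(1, 2)))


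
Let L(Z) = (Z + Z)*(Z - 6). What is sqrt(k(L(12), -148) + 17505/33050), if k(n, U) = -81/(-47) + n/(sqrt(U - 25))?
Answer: 3*sqrt(723136653908390 - 267155869755200*I*sqrt(173))/53745910 ≈ 2.5914 - 2.1124*I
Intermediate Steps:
L(Z) = 2*Z*(-6 + Z) (L(Z) = (2*Z)*(-6 + Z) = 2*Z*(-6 + Z))
k(n, U) = 81/47 + n/sqrt(-25 + U) (k(n, U) = -81*(-1/47) + n/(sqrt(-25 + U)) = 81/47 + n/sqrt(-25 + U))
sqrt(k(L(12), -148) + 17505/33050) = sqrt((81/47 + (2*12*(-6 + 12))/sqrt(-25 - 148)) + 17505/33050) = sqrt((81/47 + (2*12*6)/sqrt(-173)) + 17505*(1/33050)) = sqrt((81/47 + 144*(-I*sqrt(173)/173)) + 3501/6610) = sqrt((81/47 - 144*I*sqrt(173)/173) + 3501/6610) = sqrt(699957/310670 - 144*I*sqrt(173)/173)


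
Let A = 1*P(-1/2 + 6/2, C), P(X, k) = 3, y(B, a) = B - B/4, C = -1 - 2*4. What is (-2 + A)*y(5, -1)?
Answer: 15/4 ≈ 3.7500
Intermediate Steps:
C = -9 (C = -1 - 8 = -9)
y(B, a) = 3*B/4 (y(B, a) = B - B/4 = 3*B/4)
A = 3 (A = 1*3 = 3)
(-2 + A)*y(5, -1) = (-2 + 3)*((¾)*5) = 1*(15/4) = 15/4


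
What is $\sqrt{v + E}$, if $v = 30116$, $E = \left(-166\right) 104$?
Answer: $6 \sqrt{357} \approx 113.37$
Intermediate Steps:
$E = -17264$
$\sqrt{v + E} = \sqrt{30116 - 17264} = \sqrt{12852} = 6 \sqrt{357}$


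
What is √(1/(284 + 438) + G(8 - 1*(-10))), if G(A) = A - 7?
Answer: 13*√94/38 ≈ 3.3168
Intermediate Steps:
G(A) = -7 + A
√(1/(284 + 438) + G(8 - 1*(-10))) = √(1/(284 + 438) + (-7 + (8 - 1*(-10)))) = √(1/722 + (-7 + (8 + 10))) = √(1/722 + (-7 + 18)) = √(1/722 + 11) = √(7943/722) = 13*√94/38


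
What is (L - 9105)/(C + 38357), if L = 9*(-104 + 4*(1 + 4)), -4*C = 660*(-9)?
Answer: -9861/39842 ≈ -0.24750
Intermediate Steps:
C = 1485 (C = -165*(-9) = -1/4*(-5940) = 1485)
L = -756 (L = 9*(-104 + 4*5) = 9*(-104 + 20) = 9*(-84) = -756)
(L - 9105)/(C + 38357) = (-756 - 9105)/(1485 + 38357) = -9861/39842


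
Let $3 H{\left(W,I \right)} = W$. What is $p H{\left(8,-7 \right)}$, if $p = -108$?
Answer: $-288$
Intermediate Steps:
$H{\left(W,I \right)} = \frac{W}{3}$
$p H{\left(8,-7 \right)} = - 108 \cdot \frac{1}{3} \cdot 8 = \left(-108\right) \frac{8}{3} = -288$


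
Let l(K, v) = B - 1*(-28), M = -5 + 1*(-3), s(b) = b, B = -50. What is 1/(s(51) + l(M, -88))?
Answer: 1/29 ≈ 0.034483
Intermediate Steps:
M = -8 (M = -5 - 3 = -8)
l(K, v) = -22 (l(K, v) = -50 - 1*(-28) = -50 + 28 = -22)
1/(s(51) + l(M, -88)) = 1/(51 - 22) = 1/29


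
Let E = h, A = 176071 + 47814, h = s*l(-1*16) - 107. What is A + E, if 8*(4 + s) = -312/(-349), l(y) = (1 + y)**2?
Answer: 77793197/349 ≈ 2.2290e+5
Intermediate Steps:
s = -1357/349 (s = -4 + (-312/(-349))/8 = -4 + (-312*(-1/349))/8 = -4 + (1/8)*(312/349) = -4 + 39/349 = -1357/349 ≈ -3.8883)
h = -342668/349 (h = -1357*(1 - 1*16)**2/349 - 107 = -1357*(1 - 16)**2/349 - 107 = -1357/349*(-15)**2 - 107 = -1357/349*225 - 107 = -305325/349 - 107 = -342668/349 ≈ -981.86)
A = 223885
E = -342668/349 ≈ -981.86
A + E = 223885 - 342668/349 = 77793197/349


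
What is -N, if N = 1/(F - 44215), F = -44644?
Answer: 1/88859 ≈ 1.1254e-5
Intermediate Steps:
N = -1/88859 (N = 1/(-44644 - 44215) = 1/(-88859) = -1/88859 ≈ -1.1254e-5)
-N = -1*(-1/88859) = 1/88859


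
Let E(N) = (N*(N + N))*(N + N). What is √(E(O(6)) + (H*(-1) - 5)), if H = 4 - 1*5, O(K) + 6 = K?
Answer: 2*I ≈ 2.0*I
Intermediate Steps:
O(K) = -6 + K
H = -1 (H = 4 - 5 = -1)
E(N) = 4*N³ (E(N) = (N*(2*N))*(2*N) = (2*N²)*(2*N) = 4*N³)
√(E(O(6)) + (H*(-1) - 5)) = √(4*(-6 + 6)³ + (-1*(-1) - 5)) = √(4*0³ + (1 - 5)) = √(4*0 - 4) = √(0 - 4) = √(-4) = 2*I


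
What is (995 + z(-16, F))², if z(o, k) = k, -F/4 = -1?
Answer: 998001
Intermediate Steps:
F = 4 (F = -4*(-1) = 4)
(995 + z(-16, F))² = (995 + 4)² = 999² = 998001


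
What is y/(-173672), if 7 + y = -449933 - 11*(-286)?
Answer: 13141/5108 ≈ 2.5726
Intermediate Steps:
y = -446794 (y = -7 + (-449933 - 11*(-286)) = -7 + (-449933 + 3146) = -7 - 446787 = -446794)
y/(-173672) = -446794/(-173672) = -446794*(-1/173672) = 13141/5108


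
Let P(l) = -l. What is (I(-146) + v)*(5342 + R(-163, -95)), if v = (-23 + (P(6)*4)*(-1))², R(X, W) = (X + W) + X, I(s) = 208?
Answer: 1028489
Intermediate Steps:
R(X, W) = W + 2*X (R(X, W) = (W + X) + X = W + 2*X)
v = 1 (v = (-23 + (-1*6*4)*(-1))² = (-23 - 6*4*(-1))² = (-23 - 24*(-1))² = (-23 + 24)² = 1² = 1)
(I(-146) + v)*(5342 + R(-163, -95)) = (208 + 1)*(5342 + (-95 + 2*(-163))) = 209*(5342 + (-95 - 326)) = 209*(5342 - 421) = 209*4921 = 1028489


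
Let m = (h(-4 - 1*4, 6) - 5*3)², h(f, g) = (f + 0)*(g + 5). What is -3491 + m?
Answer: 7118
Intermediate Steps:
h(f, g) = f*(5 + g)
m = 10609 (m = ((-4 - 1*4)*(5 + 6) - 5*3)² = ((-4 - 4)*11 - 15)² = (-8*11 - 15)² = (-88 - 15)² = (-103)² = 10609)
-3491 + m = -3491 + 10609 = 7118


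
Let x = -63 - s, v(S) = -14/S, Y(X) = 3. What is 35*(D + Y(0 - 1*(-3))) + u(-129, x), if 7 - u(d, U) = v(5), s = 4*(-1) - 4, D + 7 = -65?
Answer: -12026/5 ≈ -2405.2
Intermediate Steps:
D = -72 (D = -7 - 65 = -72)
s = -8 (s = -4 - 4 = -8)
x = -55 (x = -63 - 1*(-8) = -63 + 8 = -55)
u(d, U) = 49/5 (u(d, U) = 7 - (-14)/5 = 7 - 1*(-14/5) = 7 + 14/5 = 49/5)
35*(D + Y(0 - 1*(-3))) + u(-129, x) = 35*(-72 + 3) + 49/5 = 35*(-69) + 49/5 = -2415 + 49/5 = -12026/5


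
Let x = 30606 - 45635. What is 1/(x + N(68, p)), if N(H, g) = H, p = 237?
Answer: -1/14961 ≈ -6.6840e-5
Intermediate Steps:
x = -15029
1/(x + N(68, p)) = 1/(-15029 + 68) = 1/(-14961) = -1/14961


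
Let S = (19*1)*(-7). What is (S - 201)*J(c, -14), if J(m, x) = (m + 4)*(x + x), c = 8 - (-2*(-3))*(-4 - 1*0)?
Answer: 336672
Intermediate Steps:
c = 32 (c = 8 - 6*(-4 + 0) = 8 - 6*(-4) = 8 - 1*(-24) = 8 + 24 = 32)
S = -133 (S = 19*(-7) = -133)
J(m, x) = 2*x*(4 + m) (J(m, x) = (4 + m)*(2*x) = 2*x*(4 + m))
(S - 201)*J(c, -14) = (-133 - 201)*(2*(-14)*(4 + 32)) = -668*(-14)*36 = -334*(-1008) = 336672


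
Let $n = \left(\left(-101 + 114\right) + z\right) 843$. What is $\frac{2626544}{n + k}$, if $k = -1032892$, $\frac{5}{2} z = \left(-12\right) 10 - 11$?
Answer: $- \frac{13132720}{5330531} \approx -2.4637$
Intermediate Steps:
$z = - \frac{262}{5}$ ($z = \frac{2 \left(\left(-12\right) 10 - 11\right)}{5} = \frac{2 \left(-120 - 11\right)}{5} = \frac{2}{5} \left(-131\right) = - \frac{262}{5} \approx -52.4$)
$n = - \frac{166071}{5}$ ($n = \left(\left(-101 + 114\right) - \frac{262}{5}\right) 843 = \left(13 - \frac{262}{5}\right) 843 = \left(- \frac{197}{5}\right) 843 = - \frac{166071}{5} \approx -33214.0$)
$\frac{2626544}{n + k} = \frac{2626544}{- \frac{166071}{5} - 1032892} = \frac{2626544}{- \frac{5330531}{5}} = 2626544 \left(- \frac{5}{5330531}\right) = - \frac{13132720}{5330531}$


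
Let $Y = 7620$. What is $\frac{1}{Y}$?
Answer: $\frac{1}{7620} \approx 0.00013123$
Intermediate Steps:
$\frac{1}{Y} = \frac{1}{7620}$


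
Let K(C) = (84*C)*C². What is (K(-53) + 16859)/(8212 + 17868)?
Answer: -12488809/26080 ≈ -478.87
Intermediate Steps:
K(C) = 84*C³
(K(-53) + 16859)/(8212 + 17868) = (84*(-53)³ + 16859)/(8212 + 17868) = (84*(-148877) + 16859)/26080 = (-12505668 + 16859)*(1/26080) = -12488809*1/26080 = -12488809/26080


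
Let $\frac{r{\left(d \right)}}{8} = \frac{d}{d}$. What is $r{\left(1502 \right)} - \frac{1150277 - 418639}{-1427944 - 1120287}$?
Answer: $\frac{21117486}{2548231} \approx 8.2871$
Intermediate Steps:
$r{\left(d \right)} = 8$ ($r{\left(d \right)} = 8 \frac{d}{d} = 8 \cdot 1 = 8$)
$r{\left(1502 \right)} - \frac{1150277 - 418639}{-1427944 - 1120287} = 8 - \frac{1150277 - 418639}{-1427944 - 1120287} = 8 - \frac{731638}{-2548231} = 8 - 731638 \left(- \frac{1}{2548231}\right) = 8 - - \frac{731638}{2548231} = 8 + \frac{731638}{2548231} = \frac{21117486}{2548231}$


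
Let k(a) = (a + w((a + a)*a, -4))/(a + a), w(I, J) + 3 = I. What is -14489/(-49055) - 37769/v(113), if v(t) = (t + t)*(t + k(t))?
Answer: -1111124341/2510929230 ≈ -0.44252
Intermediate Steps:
w(I, J) = -3 + I
k(a) = (-3 + a + 2*a²)/(2*a) (k(a) = (a + (-3 + (a + a)*a))/(a + a) = (a + (-3 + (2*a)*a))/((2*a)) = (a + (-3 + 2*a²))*(1/(2*a)) = (-3 + a + 2*a²)*(1/(2*a)) = (-3 + a + 2*a²)/(2*a))
v(t) = 2*t*(½ + 2*t - 3/(2*t)) (v(t) = (t + t)*(t + (½ + t - 3/(2*t))) = (2*t)*(½ + 2*t - 3/(2*t)) = 2*t*(½ + 2*t - 3/(2*t)))
-14489/(-49055) - 37769/v(113) = -14489/(-49055) - 37769/(-3 + 113 + 4*113²) = -14489*(-1/49055) - 37769/(-3 + 113 + 4*12769) = 14489/49055 - 37769/(-3 + 113 + 51076) = 14489/49055 - 37769/51186 = -1111124341/2510929230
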